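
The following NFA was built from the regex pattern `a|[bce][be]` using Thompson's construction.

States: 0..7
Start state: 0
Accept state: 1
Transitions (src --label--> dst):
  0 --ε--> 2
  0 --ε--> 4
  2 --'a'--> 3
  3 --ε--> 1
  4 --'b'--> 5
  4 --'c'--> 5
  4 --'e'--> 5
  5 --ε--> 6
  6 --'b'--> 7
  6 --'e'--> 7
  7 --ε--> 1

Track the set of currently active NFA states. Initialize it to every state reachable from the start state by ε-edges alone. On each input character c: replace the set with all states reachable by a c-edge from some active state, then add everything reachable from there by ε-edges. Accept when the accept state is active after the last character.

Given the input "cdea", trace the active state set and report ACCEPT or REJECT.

initial (ε-close {0}): {0,2,4}
'c' @ 1: {5,6}
'd' @ 2: {}  — no active states
rest 'ea' ignored (set empty)
after full input: {}  (accept=1 not in)

Answer: REJECT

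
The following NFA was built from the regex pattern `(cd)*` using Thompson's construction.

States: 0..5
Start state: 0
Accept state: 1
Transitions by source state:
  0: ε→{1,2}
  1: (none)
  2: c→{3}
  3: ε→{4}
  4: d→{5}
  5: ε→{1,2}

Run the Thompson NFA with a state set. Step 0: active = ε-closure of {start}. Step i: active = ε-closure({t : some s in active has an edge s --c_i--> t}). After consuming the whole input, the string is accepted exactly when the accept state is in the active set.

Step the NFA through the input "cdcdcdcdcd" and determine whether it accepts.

Answer: ACCEPT

Steps:
initial (ε-close {0}): {0,1,2}
'c' @ 1: {3,4}
'd' @ 2: {1,2,5}  ✓accept
'c' @ 3: {3,4}
'd' @ 4: {1,2,5}  ✓accept
'c' @ 5: {3,4}
'd' @ 6: {1,2,5}  ✓accept
'c' @ 7: {3,4}
'd' @ 8: {1,2,5}  ✓accept
'c' @ 9: {3,4}
'd' @ 10: {1,2,5}  ✓accept
final: {1,2,5}; accept 1 in set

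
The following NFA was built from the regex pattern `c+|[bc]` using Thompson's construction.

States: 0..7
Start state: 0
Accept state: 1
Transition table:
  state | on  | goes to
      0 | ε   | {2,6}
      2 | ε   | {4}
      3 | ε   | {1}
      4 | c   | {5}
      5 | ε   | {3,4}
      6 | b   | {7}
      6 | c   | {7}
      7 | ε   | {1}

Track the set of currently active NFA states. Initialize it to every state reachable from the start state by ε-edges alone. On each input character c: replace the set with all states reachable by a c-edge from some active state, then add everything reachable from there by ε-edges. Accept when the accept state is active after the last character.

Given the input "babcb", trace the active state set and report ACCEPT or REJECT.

Answer: REJECT

Derivation:
S₀ = ε-closure({0}) = {0,2,4,6}
'b' @ 1: {1,7}  ✓accept
'a' @ 2: {}  — no active states
rest 'bcb' ignored (set empty)
final: {}; accept 1 not in set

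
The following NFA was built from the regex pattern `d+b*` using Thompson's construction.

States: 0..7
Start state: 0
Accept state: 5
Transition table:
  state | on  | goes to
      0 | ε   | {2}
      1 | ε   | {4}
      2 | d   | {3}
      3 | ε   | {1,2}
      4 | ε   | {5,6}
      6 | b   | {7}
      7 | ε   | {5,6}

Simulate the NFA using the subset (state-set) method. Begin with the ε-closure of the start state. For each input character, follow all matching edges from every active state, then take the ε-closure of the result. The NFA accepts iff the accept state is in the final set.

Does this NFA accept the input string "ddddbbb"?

Answer: ACCEPT

Steps:
S₀ = ε-closure({0}) = {0,2}
'd' @ 1: {1,2,3,4,5,6}  (accept∈set)
'd' @ 2: {1,2,3,4,5,6}  (accept∈set)
'd' @ 3: {1,2,3,4,5,6}  (accept∈set)
'd' @ 4: {1,2,3,4,5,6}  (accept∈set)
'b' @ 5: {5,6,7}  (accept∈set)
'b' @ 6: {5,6,7}  (accept∈set)
'b' @ 7: {5,6,7}  (accept∈set)
final: {5,6,7}; accept 5 in set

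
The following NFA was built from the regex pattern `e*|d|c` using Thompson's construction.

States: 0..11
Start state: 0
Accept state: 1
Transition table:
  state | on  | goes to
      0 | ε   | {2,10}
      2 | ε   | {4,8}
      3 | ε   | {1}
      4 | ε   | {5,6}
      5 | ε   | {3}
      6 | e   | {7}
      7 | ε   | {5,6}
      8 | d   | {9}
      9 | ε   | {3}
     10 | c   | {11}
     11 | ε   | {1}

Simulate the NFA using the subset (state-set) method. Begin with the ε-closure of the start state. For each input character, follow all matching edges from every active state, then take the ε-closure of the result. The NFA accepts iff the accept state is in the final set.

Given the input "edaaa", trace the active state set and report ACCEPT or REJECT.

Answer: REJECT

Derivation:
S₀ = ε-closure({0}) = {0,1,2,3,4,5,6,8,10}
'e' @ 1: {1,3,5,6,7}  (accept∈set)
'd' @ 2: {}  — dead — no transitions
rest 'aaa' ignored (set empty)
end set {} — state 1 not in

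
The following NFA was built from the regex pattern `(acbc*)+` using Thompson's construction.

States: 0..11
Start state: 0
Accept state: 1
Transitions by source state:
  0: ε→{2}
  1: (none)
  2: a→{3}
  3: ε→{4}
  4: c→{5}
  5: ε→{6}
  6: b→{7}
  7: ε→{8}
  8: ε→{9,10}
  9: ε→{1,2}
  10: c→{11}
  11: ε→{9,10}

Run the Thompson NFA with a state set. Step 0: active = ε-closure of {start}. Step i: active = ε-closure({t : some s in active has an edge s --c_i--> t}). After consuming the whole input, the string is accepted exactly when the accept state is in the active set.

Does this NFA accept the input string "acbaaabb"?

Answer: REJECT

Derivation:
initial (ε-close {0}): {0,2}
'a' @ 1: {3,4}
'c' @ 2: {5,6}
'b' @ 3: {1,2,7,8,9,10}  (accept∈set)
'a' @ 4: {3,4}
'a' @ 5: {}  — dead — no transitions
rest 'abb' ignored (set empty)
after full input: {}  (accept=1 not in)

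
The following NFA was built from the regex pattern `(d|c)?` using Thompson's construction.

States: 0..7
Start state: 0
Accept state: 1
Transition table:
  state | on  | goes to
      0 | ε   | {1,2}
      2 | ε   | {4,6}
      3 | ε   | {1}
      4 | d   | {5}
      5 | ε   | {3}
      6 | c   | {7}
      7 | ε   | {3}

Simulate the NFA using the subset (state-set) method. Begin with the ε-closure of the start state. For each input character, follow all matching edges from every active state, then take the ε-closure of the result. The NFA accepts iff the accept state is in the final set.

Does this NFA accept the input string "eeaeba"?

Answer: REJECT

Trace:
S₀ = ε-closure({0}) = {0,1,2,4,6}
'e' @ 1: {}  — dead — no transitions
rest 'eaeba' ignored (set empty)
end set {} — state 1 not in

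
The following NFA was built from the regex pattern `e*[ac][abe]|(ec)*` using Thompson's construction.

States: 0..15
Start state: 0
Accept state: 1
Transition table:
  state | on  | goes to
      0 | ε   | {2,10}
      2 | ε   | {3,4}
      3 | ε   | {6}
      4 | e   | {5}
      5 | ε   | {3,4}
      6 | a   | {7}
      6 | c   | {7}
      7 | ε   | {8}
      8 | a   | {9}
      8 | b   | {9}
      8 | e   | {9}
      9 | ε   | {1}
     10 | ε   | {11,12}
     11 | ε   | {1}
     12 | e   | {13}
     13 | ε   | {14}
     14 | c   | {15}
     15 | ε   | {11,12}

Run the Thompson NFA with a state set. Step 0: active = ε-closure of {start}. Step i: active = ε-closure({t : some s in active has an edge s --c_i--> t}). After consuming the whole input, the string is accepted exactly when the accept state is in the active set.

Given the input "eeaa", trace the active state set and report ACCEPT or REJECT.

Answer: ACCEPT

Derivation:
initial (ε-close {0}): {0,1,2,3,4,6,10,11,12}
'e' @ 1: {3,4,5,6,13,14}
'e' @ 2: {3,4,5,6}
'a' @ 3: {7,8}
'a' @ 4: {1,9}  ✓accept
after full input: {1,9}  (accept=1 in)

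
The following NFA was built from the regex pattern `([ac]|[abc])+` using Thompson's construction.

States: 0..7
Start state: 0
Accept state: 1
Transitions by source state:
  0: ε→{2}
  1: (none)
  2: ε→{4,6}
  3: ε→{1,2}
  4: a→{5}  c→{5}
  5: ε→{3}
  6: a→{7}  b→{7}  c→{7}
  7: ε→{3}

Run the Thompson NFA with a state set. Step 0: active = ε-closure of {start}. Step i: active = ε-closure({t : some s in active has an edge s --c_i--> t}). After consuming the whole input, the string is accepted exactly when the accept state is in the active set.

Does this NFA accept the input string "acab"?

Answer: ACCEPT

Trace:
start: ε-closure({0}) = {0,2,4,6}
'a' @ 1: {1,2,3,4,5,6,7}  (accept∈set)
'c' @ 2: {1,2,3,4,5,6,7}  (accept∈set)
'a' @ 3: {1,2,3,4,5,6,7}  (accept∈set)
'b' @ 4: {1,2,3,4,6,7}  (accept∈set)
end set {1,2,3,4,6,7} — state 1 in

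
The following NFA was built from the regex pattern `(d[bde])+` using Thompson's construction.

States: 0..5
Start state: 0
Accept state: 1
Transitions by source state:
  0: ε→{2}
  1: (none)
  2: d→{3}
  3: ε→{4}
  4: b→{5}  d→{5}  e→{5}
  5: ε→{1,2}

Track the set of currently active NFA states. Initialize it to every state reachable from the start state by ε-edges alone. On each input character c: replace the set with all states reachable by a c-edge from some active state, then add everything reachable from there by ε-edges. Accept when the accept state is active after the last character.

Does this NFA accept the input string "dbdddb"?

S₀ = ε-closure({0}) = {0,2}
'd' @ 1: {3,4}
'b' @ 2: {1,2,5}  ✓accept
'd' @ 3: {3,4}
'd' @ 4: {1,2,5}  ✓accept
'd' @ 5: {3,4}
'b' @ 6: {1,2,5}  ✓accept
after full input: {1,2,5}  (accept=1 in)

Answer: ACCEPT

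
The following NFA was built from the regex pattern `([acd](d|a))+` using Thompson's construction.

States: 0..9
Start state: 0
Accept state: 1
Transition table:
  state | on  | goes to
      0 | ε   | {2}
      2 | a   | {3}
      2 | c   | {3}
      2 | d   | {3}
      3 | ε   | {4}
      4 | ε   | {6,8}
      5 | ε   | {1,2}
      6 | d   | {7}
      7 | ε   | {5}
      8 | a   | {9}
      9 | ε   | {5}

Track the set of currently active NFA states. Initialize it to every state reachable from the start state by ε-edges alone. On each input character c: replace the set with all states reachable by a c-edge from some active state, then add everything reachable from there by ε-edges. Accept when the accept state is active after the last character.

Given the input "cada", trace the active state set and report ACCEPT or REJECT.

Answer: ACCEPT

Derivation:
S₀ = ε-closure({0}) = {0,2}
'c' @ 1: {3,4,6,8}
'a' @ 2: {1,2,5,9}  [accepting]
'd' @ 3: {3,4,6,8}
'a' @ 4: {1,2,5,9}  [accepting]
after full input: {1,2,5,9}  (accept=1 in)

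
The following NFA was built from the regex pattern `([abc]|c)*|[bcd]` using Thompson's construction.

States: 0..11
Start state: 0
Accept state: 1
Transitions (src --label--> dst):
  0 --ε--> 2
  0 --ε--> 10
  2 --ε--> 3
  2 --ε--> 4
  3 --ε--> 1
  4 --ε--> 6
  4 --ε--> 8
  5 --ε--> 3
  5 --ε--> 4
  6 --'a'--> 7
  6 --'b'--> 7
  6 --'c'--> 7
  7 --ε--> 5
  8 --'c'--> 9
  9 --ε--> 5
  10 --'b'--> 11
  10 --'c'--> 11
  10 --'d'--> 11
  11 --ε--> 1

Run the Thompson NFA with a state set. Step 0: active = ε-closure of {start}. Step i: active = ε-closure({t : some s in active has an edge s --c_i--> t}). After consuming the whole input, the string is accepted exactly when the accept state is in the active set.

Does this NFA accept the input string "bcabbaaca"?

Answer: ACCEPT

Steps:
initial (ε-close {0}): {0,1,2,3,4,6,8,10}
'b' @ 1: {1,3,4,5,6,7,8,11}  (accept∈set)
'c' @ 2: {1,3,4,5,6,7,8,9}  (accept∈set)
'a' @ 3: {1,3,4,5,6,7,8}  (accept∈set)
'b' @ 4: {1,3,4,5,6,7,8}  (accept∈set)
'b' @ 5: {1,3,4,5,6,7,8}  (accept∈set)
'a' @ 6: {1,3,4,5,6,7,8}  (accept∈set)
'a' @ 7: {1,3,4,5,6,7,8}  (accept∈set)
'c' @ 8: {1,3,4,5,6,7,8,9}  (accept∈set)
'a' @ 9: {1,3,4,5,6,7,8}  (accept∈set)
end set {1,3,4,5,6,7,8} — state 1 in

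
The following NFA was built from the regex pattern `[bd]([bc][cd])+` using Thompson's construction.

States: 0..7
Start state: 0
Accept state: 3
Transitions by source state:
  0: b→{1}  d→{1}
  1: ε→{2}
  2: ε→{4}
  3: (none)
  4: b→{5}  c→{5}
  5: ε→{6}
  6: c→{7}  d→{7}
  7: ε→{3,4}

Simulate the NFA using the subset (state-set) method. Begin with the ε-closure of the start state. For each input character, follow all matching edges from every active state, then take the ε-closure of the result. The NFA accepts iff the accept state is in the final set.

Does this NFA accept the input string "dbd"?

Answer: ACCEPT

Trace:
start: ε-closure({0}) = {0}
'd' @ 1: {1,2,4}
'b' @ 2: {5,6}
'd' @ 3: {3,4,7}  [accepting]
after full input: {3,4,7}  (accept=3 in)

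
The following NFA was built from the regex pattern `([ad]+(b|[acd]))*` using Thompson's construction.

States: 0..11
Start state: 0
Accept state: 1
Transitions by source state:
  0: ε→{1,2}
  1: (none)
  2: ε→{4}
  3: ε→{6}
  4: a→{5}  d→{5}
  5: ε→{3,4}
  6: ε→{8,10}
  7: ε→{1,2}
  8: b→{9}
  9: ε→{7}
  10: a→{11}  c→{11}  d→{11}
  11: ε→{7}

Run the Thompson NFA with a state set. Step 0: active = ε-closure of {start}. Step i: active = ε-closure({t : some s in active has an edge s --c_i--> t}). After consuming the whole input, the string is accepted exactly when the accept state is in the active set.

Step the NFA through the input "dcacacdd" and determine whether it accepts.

Answer: ACCEPT

Steps:
start: ε-closure({0}) = {0,1,2,4}
'd' @ 1: {3,4,5,6,8,10}
'c' @ 2: {1,2,4,7,11}  [accepting]
'a' @ 3: {3,4,5,6,8,10}
'c' @ 4: {1,2,4,7,11}  [accepting]
'a' @ 5: {3,4,5,6,8,10}
'c' @ 6: {1,2,4,7,11}  [accepting]
'd' @ 7: {3,4,5,6,8,10}
'd' @ 8: {1,2,3,4,5,6,7,8,10,11}  [accepting]
after full input: {1,2,3,4,5,6,7,8,10,11}  (accept=1 in)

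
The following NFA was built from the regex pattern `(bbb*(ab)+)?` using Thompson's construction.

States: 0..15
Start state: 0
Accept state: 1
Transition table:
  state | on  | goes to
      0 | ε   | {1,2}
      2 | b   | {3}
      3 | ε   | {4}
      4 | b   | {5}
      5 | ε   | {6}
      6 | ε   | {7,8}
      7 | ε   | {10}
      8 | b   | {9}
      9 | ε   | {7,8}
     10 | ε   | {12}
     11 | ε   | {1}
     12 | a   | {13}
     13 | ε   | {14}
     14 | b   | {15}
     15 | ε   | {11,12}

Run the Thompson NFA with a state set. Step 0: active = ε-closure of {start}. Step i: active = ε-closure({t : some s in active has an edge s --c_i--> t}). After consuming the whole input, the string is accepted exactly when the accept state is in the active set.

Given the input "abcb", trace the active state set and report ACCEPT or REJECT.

S₀ = ε-closure({0}) = {0,1,2}
'a' @ 1: {}  — state set empty
rest 'bcb' ignored (set empty)
end set {} — state 1 not in

Answer: REJECT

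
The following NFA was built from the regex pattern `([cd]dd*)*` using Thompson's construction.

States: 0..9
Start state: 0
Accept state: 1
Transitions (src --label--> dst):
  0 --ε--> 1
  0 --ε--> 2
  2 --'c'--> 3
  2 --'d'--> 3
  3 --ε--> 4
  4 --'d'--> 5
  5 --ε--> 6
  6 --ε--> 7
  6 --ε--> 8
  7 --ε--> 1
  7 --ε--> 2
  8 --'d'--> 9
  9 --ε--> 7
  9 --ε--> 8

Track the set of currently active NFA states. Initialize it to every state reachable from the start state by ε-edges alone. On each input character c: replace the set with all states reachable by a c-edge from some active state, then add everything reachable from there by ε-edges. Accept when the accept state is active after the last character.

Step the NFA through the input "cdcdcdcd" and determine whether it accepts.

S₀ = ε-closure({0}) = {0,1,2}
'c' @ 1: {3,4}
'd' @ 2: {1,2,5,6,7,8}  ✓accept
'c' @ 3: {3,4}
'd' @ 4: {1,2,5,6,7,8}  ✓accept
'c' @ 5: {3,4}
'd' @ 6: {1,2,5,6,7,8}  ✓accept
'c' @ 7: {3,4}
'd' @ 8: {1,2,5,6,7,8}  ✓accept
after full input: {1,2,5,6,7,8}  (accept=1 in)

Answer: ACCEPT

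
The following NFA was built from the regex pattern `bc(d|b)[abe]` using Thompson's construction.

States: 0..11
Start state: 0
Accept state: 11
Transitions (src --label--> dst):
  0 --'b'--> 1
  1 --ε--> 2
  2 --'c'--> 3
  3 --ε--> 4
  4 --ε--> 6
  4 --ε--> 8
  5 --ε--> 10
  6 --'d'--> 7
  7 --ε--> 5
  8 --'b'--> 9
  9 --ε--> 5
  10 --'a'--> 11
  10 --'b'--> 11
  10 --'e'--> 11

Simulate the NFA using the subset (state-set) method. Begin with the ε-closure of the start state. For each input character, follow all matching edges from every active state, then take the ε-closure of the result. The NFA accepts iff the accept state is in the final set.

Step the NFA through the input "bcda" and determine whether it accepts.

Answer: ACCEPT

Steps:
S₀ = ε-closure({0}) = {0}
'b' @ 1: {1,2}
'c' @ 2: {3,4,6,8}
'd' @ 3: {5,7,10}
'a' @ 4: {11}  (accept∈set)
after full input: {11}  (accept=11 in)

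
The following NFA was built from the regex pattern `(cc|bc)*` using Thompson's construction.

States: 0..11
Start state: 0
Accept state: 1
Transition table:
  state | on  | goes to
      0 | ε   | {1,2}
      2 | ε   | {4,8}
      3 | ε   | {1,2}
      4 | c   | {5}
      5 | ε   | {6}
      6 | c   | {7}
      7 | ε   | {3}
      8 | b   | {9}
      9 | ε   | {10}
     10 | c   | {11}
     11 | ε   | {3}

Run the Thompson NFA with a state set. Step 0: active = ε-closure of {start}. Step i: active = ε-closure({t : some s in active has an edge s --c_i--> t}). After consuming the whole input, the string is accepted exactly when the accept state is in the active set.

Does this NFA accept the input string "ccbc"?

initial (ε-close {0}): {0,1,2,4,8}
'c' @ 1: {5,6}
'c' @ 2: {1,2,3,4,7,8}  [accepting]
'b' @ 3: {9,10}
'c' @ 4: {1,2,3,4,8,11}  [accepting]
after full input: {1,2,3,4,8,11}  (accept=1 in)

Answer: ACCEPT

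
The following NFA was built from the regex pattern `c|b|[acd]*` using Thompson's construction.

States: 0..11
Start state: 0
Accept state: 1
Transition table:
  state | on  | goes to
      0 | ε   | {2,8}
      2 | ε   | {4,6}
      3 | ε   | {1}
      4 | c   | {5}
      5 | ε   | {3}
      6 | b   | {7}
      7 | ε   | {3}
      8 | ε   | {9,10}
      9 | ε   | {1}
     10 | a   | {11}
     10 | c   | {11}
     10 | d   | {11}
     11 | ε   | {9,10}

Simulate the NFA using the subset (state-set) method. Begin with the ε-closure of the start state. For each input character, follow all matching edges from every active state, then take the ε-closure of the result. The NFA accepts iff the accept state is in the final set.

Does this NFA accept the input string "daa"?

initial (ε-close {0}): {0,1,2,4,6,8,9,10}
'd' @ 1: {1,9,10,11}  [accepting]
'a' @ 2: {1,9,10,11}  [accepting]
'a' @ 3: {1,9,10,11}  [accepting]
after full input: {1,9,10,11}  (accept=1 in)

Answer: ACCEPT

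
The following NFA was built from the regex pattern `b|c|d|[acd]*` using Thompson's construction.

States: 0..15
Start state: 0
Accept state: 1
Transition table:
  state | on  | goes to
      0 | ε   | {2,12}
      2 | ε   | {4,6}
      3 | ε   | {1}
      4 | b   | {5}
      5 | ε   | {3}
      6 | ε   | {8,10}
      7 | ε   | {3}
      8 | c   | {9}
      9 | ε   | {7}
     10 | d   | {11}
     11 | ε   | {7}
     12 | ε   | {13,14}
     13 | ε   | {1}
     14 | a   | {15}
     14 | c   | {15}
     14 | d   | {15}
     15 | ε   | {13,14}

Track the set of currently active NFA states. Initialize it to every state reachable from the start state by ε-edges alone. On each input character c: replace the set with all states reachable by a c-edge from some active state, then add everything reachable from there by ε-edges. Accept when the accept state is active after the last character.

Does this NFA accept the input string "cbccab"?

Answer: REJECT

Steps:
start: ε-closure({0}) = {0,1,2,4,6,8,10,12,13,14}
'c' @ 1: {1,3,7,9,13,14,15}  [accepting]
'b' @ 2: {}  — dead — no transitions
rest 'ccab' ignored (set empty)
final: {}; accept 1 not in set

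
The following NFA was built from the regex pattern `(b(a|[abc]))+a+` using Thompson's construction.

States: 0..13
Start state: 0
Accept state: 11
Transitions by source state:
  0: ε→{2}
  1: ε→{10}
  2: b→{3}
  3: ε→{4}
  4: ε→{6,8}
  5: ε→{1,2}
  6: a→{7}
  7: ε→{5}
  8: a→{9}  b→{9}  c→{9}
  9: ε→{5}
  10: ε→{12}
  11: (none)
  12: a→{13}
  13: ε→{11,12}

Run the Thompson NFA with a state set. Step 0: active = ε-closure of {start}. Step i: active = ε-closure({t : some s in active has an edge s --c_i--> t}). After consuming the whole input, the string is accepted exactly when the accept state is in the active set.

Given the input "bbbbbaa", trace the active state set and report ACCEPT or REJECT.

Answer: ACCEPT

Steps:
initial (ε-close {0}): {0,2}
'b' @ 1: {3,4,6,8}
'b' @ 2: {1,2,5,9,10,12}
'b' @ 3: {3,4,6,8}
'b' @ 4: {1,2,5,9,10,12}
'b' @ 5: {3,4,6,8}
'a' @ 6: {1,2,5,7,9,10,12}
'a' @ 7: {11,12,13}  ✓accept
final: {11,12,13}; accept 11 in set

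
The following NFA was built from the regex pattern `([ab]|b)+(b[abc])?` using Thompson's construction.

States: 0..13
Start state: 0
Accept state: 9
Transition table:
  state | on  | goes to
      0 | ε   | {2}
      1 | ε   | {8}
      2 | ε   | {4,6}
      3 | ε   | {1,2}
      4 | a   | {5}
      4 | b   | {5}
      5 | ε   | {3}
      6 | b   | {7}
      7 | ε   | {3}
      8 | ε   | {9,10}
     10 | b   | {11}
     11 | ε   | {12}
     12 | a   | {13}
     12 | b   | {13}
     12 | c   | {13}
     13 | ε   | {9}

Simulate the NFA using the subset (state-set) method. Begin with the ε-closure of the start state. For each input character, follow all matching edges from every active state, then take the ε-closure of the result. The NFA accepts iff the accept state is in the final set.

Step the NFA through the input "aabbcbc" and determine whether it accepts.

initial (ε-close {0}): {0,2,4,6}
'a' @ 1: {1,2,3,4,5,6,8,9,10}  (accept∈set)
'a' @ 2: {1,2,3,4,5,6,8,9,10}  (accept∈set)
'b' @ 3: {1,2,3,4,5,6,7,8,9,10,11,12}  (accept∈set)
'b' @ 4: {1,2,3,4,5,6,7,8,9,10,11,12,13}  (accept∈set)
'c' @ 5: {9,13}  (accept∈set)
'b' @ 6: {}  — dead — no transitions
rest 'c' ignored (set empty)
after full input: {}  (accept=9 not in)

Answer: REJECT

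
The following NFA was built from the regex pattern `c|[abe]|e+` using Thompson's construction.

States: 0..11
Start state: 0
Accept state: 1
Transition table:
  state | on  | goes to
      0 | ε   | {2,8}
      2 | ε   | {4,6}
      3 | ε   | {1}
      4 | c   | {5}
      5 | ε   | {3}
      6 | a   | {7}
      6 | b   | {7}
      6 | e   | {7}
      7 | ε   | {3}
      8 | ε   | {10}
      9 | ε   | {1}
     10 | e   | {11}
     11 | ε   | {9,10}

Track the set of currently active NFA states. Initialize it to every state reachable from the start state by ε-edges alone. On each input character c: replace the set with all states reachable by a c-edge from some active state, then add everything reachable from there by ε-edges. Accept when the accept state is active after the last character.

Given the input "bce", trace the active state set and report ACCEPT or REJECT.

initial (ε-close {0}): {0,2,4,6,8,10}
'b' @ 1: {1,3,7}  [accepting]
'c' @ 2: {}  — state set empty
rest 'e' ignored (set empty)
after full input: {}  (accept=1 not in)

Answer: REJECT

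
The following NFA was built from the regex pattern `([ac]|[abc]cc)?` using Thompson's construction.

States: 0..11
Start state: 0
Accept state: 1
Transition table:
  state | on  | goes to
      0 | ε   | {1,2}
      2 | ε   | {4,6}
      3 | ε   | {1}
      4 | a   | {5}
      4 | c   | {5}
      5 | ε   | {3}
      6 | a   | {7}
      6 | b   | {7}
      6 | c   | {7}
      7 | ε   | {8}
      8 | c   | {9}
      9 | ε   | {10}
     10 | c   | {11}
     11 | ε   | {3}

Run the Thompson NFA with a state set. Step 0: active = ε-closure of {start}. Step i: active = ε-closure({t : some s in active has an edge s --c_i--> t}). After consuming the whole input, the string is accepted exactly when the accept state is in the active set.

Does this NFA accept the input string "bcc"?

Answer: ACCEPT

Steps:
S₀ = ε-closure({0}) = {0,1,2,4,6}
'b' @ 1: {7,8}
'c' @ 2: {9,10}
'c' @ 3: {1,3,11}  ✓accept
end set {1,3,11} — state 1 in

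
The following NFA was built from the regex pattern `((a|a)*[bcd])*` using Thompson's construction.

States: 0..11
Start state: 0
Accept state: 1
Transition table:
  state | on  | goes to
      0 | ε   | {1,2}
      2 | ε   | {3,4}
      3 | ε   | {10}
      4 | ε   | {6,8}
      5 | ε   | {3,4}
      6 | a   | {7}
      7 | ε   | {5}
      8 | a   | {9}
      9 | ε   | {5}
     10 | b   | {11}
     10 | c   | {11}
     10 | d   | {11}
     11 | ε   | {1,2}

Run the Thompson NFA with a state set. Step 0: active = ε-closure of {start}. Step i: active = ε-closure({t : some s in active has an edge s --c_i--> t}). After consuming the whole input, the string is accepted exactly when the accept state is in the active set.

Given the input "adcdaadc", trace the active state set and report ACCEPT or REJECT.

Answer: ACCEPT

Derivation:
start: ε-closure({0}) = {0,1,2,3,4,6,8,10}
'a' @ 1: {3,4,5,6,7,8,9,10}
'd' @ 2: {1,2,3,4,6,8,10,11}  [accepting]
'c' @ 3: {1,2,3,4,6,8,10,11}  [accepting]
'd' @ 4: {1,2,3,4,6,8,10,11}  [accepting]
'a' @ 5: {3,4,5,6,7,8,9,10}
'a' @ 6: {3,4,5,6,7,8,9,10}
'd' @ 7: {1,2,3,4,6,8,10,11}  [accepting]
'c' @ 8: {1,2,3,4,6,8,10,11}  [accepting]
after full input: {1,2,3,4,6,8,10,11}  (accept=1 in)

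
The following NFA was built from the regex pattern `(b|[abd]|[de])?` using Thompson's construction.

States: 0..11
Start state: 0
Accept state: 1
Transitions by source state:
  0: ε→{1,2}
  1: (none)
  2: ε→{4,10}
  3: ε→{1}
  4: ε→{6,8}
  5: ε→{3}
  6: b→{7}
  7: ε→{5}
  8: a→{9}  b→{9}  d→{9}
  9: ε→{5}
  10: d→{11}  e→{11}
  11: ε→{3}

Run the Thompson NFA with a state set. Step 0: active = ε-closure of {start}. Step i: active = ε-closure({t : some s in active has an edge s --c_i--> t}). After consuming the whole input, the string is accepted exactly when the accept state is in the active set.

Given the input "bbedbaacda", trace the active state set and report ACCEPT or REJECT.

initial (ε-close {0}): {0,1,2,4,6,8,10}
'b' @ 1: {1,3,5,7,9}  ✓accept
'b' @ 2: {}  — dead — no transitions
rest 'edbaacda' ignored (set empty)
end set {} — state 1 not in

Answer: REJECT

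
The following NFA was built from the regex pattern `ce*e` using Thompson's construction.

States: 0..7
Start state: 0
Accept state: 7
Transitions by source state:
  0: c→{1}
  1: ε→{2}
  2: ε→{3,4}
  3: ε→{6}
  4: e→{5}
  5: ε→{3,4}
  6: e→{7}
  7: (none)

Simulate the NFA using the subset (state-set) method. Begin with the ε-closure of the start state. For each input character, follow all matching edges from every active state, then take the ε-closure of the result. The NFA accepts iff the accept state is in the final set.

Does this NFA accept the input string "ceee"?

Answer: ACCEPT

Steps:
start: ε-closure({0}) = {0}
'c' @ 1: {1,2,3,4,6}
'e' @ 2: {3,4,5,6,7}  ✓accept
'e' @ 3: {3,4,5,6,7}  ✓accept
'e' @ 4: {3,4,5,6,7}  ✓accept
after full input: {3,4,5,6,7}  (accept=7 in)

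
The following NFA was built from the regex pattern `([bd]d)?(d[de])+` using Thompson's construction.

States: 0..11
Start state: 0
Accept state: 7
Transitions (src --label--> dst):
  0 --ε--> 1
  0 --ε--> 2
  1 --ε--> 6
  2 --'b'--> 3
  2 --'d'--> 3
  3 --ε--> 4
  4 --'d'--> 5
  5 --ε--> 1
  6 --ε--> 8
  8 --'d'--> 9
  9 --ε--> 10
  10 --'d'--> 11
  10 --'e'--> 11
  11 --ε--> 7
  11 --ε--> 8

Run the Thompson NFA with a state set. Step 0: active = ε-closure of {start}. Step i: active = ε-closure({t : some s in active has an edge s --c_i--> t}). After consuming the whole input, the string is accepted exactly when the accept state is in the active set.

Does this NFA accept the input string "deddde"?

S₀ = ε-closure({0}) = {0,1,2,6,8}
'd' @ 1: {3,4,9,10}
'e' @ 2: {7,8,11}  [accepting]
'd' @ 3: {9,10}
'd' @ 4: {7,8,11}  [accepting]
'd' @ 5: {9,10}
'e' @ 6: {7,8,11}  [accepting]
final: {7,8,11}; accept 7 in set

Answer: ACCEPT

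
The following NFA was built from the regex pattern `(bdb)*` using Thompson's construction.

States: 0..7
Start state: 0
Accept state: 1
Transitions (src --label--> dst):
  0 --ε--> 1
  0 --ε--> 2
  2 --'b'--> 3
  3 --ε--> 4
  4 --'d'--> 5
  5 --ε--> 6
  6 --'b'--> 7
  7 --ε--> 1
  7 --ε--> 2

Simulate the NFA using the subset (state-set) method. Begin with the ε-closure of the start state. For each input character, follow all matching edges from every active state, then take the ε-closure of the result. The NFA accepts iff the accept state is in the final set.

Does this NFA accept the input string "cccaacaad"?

start: ε-closure({0}) = {0,1,2}
'c' @ 1: {}  — state set empty
rest 'ccaacaad' ignored (set empty)
final: {}; accept 1 not in set

Answer: REJECT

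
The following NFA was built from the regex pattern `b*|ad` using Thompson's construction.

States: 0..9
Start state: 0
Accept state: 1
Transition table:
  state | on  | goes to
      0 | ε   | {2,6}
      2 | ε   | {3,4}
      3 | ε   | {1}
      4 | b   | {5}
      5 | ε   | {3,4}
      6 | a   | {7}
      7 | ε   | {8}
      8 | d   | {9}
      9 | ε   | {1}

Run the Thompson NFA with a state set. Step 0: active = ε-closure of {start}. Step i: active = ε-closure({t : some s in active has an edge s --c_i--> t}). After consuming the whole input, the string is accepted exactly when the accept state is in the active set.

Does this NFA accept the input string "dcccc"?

Answer: REJECT

Trace:
initial (ε-close {0}): {0,1,2,3,4,6}
'd' @ 1: {}  — no active states
rest 'cccc' ignored (set empty)
final: {}; accept 1 not in set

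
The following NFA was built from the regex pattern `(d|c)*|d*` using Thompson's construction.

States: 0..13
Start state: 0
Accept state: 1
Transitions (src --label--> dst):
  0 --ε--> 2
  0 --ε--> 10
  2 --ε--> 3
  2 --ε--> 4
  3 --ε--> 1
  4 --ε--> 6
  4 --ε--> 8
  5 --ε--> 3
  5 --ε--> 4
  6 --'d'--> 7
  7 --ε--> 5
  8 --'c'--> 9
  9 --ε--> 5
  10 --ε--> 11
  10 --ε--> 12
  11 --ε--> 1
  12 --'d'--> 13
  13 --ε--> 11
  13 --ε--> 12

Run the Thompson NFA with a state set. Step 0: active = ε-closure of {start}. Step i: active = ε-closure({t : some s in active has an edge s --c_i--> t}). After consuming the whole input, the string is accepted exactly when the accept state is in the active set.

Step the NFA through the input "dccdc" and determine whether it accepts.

initial (ε-close {0}): {0,1,2,3,4,6,8,10,11,12}
'd' @ 1: {1,3,4,5,6,7,8,11,12,13}  [accepting]
'c' @ 2: {1,3,4,5,6,8,9}  [accepting]
'c' @ 3: {1,3,4,5,6,8,9}  [accepting]
'd' @ 4: {1,3,4,5,6,7,8}  [accepting]
'c' @ 5: {1,3,4,5,6,8,9}  [accepting]
final: {1,3,4,5,6,8,9}; accept 1 in set

Answer: ACCEPT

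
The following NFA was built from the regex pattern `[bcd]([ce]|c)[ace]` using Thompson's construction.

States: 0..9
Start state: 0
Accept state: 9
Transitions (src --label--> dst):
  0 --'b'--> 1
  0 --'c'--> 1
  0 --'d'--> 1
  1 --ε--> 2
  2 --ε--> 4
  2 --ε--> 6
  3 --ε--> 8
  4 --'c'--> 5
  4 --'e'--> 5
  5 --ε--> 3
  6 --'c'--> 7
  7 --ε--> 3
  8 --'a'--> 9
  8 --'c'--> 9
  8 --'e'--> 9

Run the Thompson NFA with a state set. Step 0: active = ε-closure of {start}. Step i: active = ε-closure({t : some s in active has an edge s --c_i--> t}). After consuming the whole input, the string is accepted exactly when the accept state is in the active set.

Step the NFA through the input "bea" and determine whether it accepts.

Answer: ACCEPT

Steps:
S₀ = ε-closure({0}) = {0}
'b' @ 1: {1,2,4,6}
'e' @ 2: {3,5,8}
'a' @ 3: {9}  ✓accept
final: {9}; accept 9 in set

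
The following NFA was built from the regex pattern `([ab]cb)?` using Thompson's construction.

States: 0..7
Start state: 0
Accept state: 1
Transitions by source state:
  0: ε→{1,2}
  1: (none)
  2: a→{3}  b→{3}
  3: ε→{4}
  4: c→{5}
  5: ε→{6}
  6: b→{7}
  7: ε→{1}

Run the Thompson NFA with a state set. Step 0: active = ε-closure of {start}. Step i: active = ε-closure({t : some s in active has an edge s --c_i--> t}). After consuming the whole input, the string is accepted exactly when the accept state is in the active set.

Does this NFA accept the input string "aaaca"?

S₀ = ε-closure({0}) = {0,1,2}
'a' @ 1: {3,4}
'a' @ 2: {}  — no active states
rest 'aca' ignored (set empty)
final: {}; accept 1 not in set

Answer: REJECT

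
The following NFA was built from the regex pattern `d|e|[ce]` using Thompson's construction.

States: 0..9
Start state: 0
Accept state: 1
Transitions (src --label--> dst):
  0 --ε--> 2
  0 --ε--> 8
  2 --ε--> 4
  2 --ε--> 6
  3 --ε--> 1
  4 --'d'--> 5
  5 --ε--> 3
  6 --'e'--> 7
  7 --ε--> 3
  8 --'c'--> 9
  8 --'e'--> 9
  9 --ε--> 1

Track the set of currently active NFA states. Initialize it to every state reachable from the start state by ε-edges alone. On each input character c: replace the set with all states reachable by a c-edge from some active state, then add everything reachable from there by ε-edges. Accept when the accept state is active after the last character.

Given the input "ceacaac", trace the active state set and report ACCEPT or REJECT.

Answer: REJECT

Derivation:
initial (ε-close {0}): {0,2,4,6,8}
'c' @ 1: {1,9}  ✓accept
'e' @ 2: {}  — dead — no transitions
rest 'acaac' ignored (set empty)
end set {} — state 1 not in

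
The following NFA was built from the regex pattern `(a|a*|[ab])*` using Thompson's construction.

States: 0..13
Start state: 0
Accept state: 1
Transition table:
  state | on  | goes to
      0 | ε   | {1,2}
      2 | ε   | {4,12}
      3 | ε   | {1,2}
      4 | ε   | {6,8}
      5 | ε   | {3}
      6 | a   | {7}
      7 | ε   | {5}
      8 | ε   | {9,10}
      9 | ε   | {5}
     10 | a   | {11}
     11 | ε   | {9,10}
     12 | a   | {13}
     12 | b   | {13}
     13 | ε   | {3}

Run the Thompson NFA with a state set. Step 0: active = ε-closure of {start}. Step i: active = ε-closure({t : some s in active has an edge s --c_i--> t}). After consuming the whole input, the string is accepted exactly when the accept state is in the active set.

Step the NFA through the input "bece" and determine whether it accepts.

Answer: REJECT

Derivation:
initial (ε-close {0}): {0,1,2,3,4,5,6,8,9,10,12}
'b' @ 1: {1,2,3,4,5,6,8,9,10,12,13}  (accept∈set)
'e' @ 2: {}  — state set empty
rest 'ce' ignored (set empty)
end set {} — state 1 not in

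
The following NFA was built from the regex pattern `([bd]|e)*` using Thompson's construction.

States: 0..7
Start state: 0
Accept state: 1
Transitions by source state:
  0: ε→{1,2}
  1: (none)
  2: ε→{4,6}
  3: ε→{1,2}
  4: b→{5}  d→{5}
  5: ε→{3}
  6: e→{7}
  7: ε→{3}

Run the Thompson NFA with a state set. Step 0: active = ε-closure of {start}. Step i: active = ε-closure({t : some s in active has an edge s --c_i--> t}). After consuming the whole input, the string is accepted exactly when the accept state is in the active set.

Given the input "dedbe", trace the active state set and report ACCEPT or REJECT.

Answer: ACCEPT

Trace:
initial (ε-close {0}): {0,1,2,4,6}
'd' @ 1: {1,2,3,4,5,6}  ✓accept
'e' @ 2: {1,2,3,4,6,7}  ✓accept
'd' @ 3: {1,2,3,4,5,6}  ✓accept
'b' @ 4: {1,2,3,4,5,6}  ✓accept
'e' @ 5: {1,2,3,4,6,7}  ✓accept
final: {1,2,3,4,6,7}; accept 1 in set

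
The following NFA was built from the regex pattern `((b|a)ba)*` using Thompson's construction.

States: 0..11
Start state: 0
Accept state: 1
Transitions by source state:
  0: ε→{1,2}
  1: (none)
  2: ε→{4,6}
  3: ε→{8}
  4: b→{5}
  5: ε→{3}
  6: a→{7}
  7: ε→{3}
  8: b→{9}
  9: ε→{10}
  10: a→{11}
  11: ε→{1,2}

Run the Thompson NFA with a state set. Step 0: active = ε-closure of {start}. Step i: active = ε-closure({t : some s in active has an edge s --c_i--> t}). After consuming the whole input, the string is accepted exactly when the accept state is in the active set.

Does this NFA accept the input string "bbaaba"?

Answer: ACCEPT

Steps:
initial (ε-close {0}): {0,1,2,4,6}
'b' @ 1: {3,5,8}
'b' @ 2: {9,10}
'a' @ 3: {1,2,4,6,11}  ✓accept
'a' @ 4: {3,7,8}
'b' @ 5: {9,10}
'a' @ 6: {1,2,4,6,11}  ✓accept
final: {1,2,4,6,11}; accept 1 in set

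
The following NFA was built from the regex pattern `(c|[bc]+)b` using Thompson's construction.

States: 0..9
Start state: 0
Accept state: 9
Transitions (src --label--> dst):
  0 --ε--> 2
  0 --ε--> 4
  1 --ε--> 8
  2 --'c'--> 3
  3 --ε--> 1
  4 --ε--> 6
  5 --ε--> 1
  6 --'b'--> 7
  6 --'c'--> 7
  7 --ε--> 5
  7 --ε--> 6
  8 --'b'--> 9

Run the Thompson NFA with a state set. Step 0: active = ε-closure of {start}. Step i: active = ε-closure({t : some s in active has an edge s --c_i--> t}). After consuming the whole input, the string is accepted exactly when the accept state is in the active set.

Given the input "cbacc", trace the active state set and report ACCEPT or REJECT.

start: ε-closure({0}) = {0,2,4,6}
'c' @ 1: {1,3,5,6,7,8}
'b' @ 2: {1,5,6,7,8,9}  (accept∈set)
'a' @ 3: {}  — no active states
rest 'cc' ignored (set empty)
end set {} — state 9 not in

Answer: REJECT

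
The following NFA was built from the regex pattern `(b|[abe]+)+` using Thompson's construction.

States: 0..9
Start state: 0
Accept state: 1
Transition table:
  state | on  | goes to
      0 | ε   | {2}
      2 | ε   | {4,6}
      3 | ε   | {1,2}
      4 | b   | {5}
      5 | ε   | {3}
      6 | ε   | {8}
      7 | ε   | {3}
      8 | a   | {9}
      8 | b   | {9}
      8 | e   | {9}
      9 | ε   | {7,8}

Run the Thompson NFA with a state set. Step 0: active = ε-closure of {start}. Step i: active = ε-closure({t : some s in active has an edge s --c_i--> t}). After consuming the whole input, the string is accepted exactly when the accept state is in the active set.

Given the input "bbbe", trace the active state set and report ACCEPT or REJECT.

S₀ = ε-closure({0}) = {0,2,4,6,8}
'b' @ 1: {1,2,3,4,5,6,7,8,9}  [accepting]
'b' @ 2: {1,2,3,4,5,6,7,8,9}  [accepting]
'b' @ 3: {1,2,3,4,5,6,7,8,9}  [accepting]
'e' @ 4: {1,2,3,4,6,7,8,9}  [accepting]
after full input: {1,2,3,4,6,7,8,9}  (accept=1 in)

Answer: ACCEPT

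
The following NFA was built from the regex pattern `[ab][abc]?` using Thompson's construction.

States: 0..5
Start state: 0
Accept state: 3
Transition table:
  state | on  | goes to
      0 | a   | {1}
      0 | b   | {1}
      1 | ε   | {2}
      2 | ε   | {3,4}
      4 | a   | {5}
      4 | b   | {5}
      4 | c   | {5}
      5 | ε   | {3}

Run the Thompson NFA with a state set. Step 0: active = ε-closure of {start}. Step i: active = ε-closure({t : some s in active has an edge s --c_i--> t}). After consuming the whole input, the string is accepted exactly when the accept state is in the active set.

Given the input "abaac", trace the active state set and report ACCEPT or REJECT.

Answer: REJECT

Derivation:
S₀ = ε-closure({0}) = {0}
'a' @ 1: {1,2,3,4}  ✓accept
'b' @ 2: {3,5}  ✓accept
'a' @ 3: {}  — no active states
rest 'ac' ignored (set empty)
end set {} — state 3 not in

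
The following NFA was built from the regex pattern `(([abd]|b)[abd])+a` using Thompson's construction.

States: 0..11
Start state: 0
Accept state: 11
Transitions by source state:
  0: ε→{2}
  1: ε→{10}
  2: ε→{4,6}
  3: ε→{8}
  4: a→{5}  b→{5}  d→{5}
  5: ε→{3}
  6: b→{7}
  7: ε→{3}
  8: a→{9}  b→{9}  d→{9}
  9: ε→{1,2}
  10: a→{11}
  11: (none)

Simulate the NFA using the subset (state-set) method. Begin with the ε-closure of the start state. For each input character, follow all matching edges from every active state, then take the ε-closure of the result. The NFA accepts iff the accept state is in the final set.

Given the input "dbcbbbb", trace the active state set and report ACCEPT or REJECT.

S₀ = ε-closure({0}) = {0,2,4,6}
'd' @ 1: {3,5,8}
'b' @ 2: {1,2,4,6,9,10}
'c' @ 3: {}  — no active states
rest 'bbbb' ignored (set empty)
final: {}; accept 11 not in set

Answer: REJECT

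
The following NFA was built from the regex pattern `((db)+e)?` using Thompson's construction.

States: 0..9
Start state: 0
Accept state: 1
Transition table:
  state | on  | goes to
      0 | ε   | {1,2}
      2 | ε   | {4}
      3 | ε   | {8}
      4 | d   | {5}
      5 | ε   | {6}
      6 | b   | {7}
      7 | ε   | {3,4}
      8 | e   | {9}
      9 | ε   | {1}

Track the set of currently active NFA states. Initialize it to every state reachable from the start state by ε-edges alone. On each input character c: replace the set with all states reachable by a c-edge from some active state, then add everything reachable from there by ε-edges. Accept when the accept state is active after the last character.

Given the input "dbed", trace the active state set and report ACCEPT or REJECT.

Answer: REJECT

Steps:
start: ε-closure({0}) = {0,1,2,4}
'd' @ 1: {5,6}
'b' @ 2: {3,4,7,8}
'e' @ 3: {1,9}  ✓accept
'd' @ 4: {}  — state set empty
end set {} — state 1 not in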